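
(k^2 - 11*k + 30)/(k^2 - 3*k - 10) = (k - 6)/(k + 2)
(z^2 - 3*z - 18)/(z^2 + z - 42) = (z + 3)/(z + 7)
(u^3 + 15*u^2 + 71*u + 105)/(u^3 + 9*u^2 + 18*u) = (u^2 + 12*u + 35)/(u*(u + 6))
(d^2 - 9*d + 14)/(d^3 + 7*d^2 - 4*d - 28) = (d - 7)/(d^2 + 9*d + 14)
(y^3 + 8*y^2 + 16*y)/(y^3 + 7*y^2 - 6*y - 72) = y*(y + 4)/(y^2 + 3*y - 18)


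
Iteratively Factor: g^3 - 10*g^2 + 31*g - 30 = (g - 3)*(g^2 - 7*g + 10) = (g - 3)*(g - 2)*(g - 5)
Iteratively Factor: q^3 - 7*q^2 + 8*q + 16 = (q - 4)*(q^2 - 3*q - 4) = (q - 4)^2*(q + 1)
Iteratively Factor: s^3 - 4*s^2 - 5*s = (s + 1)*(s^2 - 5*s) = (s - 5)*(s + 1)*(s)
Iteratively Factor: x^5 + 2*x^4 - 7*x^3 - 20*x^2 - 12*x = (x + 1)*(x^4 + x^3 - 8*x^2 - 12*x) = (x + 1)*(x + 2)*(x^3 - x^2 - 6*x) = (x + 1)*(x + 2)^2*(x^2 - 3*x) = (x - 3)*(x + 1)*(x + 2)^2*(x)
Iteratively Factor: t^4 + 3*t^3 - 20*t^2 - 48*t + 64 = (t + 4)*(t^3 - t^2 - 16*t + 16) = (t - 1)*(t + 4)*(t^2 - 16) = (t - 4)*(t - 1)*(t + 4)*(t + 4)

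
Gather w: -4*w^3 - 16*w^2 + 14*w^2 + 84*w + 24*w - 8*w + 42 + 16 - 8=-4*w^3 - 2*w^2 + 100*w + 50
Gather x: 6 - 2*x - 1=5 - 2*x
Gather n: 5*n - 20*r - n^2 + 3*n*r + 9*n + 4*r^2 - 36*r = -n^2 + n*(3*r + 14) + 4*r^2 - 56*r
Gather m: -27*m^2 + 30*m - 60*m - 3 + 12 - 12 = -27*m^2 - 30*m - 3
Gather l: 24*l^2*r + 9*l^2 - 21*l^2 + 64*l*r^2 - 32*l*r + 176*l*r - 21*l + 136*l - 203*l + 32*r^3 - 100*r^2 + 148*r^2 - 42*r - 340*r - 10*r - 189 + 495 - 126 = l^2*(24*r - 12) + l*(64*r^2 + 144*r - 88) + 32*r^3 + 48*r^2 - 392*r + 180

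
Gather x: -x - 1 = -x - 1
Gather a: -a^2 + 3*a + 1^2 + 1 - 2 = -a^2 + 3*a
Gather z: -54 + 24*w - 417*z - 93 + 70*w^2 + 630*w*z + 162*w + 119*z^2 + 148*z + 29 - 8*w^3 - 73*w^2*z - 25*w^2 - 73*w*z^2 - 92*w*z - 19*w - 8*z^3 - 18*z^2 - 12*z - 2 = -8*w^3 + 45*w^2 + 167*w - 8*z^3 + z^2*(101 - 73*w) + z*(-73*w^2 + 538*w - 281) - 120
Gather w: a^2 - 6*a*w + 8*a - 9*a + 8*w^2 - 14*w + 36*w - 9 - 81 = a^2 - a + 8*w^2 + w*(22 - 6*a) - 90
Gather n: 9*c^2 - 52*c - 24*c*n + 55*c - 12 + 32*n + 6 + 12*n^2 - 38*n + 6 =9*c^2 + 3*c + 12*n^2 + n*(-24*c - 6)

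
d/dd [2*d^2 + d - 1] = 4*d + 1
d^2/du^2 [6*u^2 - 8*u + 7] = 12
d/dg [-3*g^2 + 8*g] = 8 - 6*g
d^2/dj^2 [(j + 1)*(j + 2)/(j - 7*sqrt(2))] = 2*(21*sqrt(2) + 100)/(j^3 - 21*sqrt(2)*j^2 + 294*j - 686*sqrt(2))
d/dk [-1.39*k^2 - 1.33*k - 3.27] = -2.78*k - 1.33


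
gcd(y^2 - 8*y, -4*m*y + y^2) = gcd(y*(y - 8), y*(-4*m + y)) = y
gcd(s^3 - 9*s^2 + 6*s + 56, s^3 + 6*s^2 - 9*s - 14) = 1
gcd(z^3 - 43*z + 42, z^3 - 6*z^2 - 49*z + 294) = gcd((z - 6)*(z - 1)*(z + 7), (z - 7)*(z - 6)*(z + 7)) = z^2 + z - 42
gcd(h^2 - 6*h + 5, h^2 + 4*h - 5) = h - 1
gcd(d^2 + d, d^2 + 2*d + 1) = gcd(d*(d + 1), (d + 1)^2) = d + 1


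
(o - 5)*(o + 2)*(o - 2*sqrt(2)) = o^3 - 3*o^2 - 2*sqrt(2)*o^2 - 10*o + 6*sqrt(2)*o + 20*sqrt(2)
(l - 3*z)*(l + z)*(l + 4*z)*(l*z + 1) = l^4*z + 2*l^3*z^2 + l^3 - 11*l^2*z^3 + 2*l^2*z - 12*l*z^4 - 11*l*z^2 - 12*z^3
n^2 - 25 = (n - 5)*(n + 5)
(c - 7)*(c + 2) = c^2 - 5*c - 14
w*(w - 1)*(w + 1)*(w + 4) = w^4 + 4*w^3 - w^2 - 4*w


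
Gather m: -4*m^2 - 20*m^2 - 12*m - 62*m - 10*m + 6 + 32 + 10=-24*m^2 - 84*m + 48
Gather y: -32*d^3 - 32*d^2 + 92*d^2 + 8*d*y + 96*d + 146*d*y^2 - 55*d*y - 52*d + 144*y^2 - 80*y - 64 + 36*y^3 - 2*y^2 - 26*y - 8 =-32*d^3 + 60*d^2 + 44*d + 36*y^3 + y^2*(146*d + 142) + y*(-47*d - 106) - 72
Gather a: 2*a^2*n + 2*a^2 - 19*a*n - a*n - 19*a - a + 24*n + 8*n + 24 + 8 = a^2*(2*n + 2) + a*(-20*n - 20) + 32*n + 32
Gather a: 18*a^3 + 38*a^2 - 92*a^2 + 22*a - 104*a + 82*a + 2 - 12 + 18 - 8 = 18*a^3 - 54*a^2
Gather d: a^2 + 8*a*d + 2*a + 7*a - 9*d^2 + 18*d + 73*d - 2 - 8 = a^2 + 9*a - 9*d^2 + d*(8*a + 91) - 10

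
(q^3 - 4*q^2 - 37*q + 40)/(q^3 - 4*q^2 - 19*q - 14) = (-q^3 + 4*q^2 + 37*q - 40)/(-q^3 + 4*q^2 + 19*q + 14)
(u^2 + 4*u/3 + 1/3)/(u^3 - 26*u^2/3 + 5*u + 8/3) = (u + 1)/(u^2 - 9*u + 8)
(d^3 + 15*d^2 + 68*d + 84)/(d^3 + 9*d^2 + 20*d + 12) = (d + 7)/(d + 1)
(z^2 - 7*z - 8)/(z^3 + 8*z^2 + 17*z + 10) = (z - 8)/(z^2 + 7*z + 10)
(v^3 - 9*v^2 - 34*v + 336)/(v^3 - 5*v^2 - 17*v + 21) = (v^2 - 2*v - 48)/(v^2 + 2*v - 3)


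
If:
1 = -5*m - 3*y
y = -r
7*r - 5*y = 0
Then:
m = -1/5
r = 0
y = 0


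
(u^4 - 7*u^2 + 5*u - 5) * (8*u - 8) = 8*u^5 - 8*u^4 - 56*u^3 + 96*u^2 - 80*u + 40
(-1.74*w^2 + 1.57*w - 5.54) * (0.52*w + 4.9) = -0.9048*w^3 - 7.7096*w^2 + 4.8122*w - 27.146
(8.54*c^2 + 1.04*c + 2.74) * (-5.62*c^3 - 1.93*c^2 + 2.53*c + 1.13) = -47.9948*c^5 - 22.327*c^4 + 4.2002*c^3 + 6.9932*c^2 + 8.1074*c + 3.0962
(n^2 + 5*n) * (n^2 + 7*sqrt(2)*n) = n^4 + 5*n^3 + 7*sqrt(2)*n^3 + 35*sqrt(2)*n^2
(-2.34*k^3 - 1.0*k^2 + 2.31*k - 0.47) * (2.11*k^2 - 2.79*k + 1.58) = -4.9374*k^5 + 4.4186*k^4 + 3.9669*k^3 - 9.0166*k^2 + 4.9611*k - 0.7426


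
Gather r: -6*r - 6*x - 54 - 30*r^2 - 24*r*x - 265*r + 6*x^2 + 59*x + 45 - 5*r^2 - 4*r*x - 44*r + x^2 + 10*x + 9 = -35*r^2 + r*(-28*x - 315) + 7*x^2 + 63*x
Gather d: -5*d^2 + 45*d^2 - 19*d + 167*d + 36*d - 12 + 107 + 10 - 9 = 40*d^2 + 184*d + 96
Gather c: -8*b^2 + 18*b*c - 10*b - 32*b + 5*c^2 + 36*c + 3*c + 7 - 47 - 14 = -8*b^2 - 42*b + 5*c^2 + c*(18*b + 39) - 54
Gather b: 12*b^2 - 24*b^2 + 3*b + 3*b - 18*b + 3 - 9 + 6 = -12*b^2 - 12*b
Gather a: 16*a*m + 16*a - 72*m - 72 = a*(16*m + 16) - 72*m - 72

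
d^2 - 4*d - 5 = (d - 5)*(d + 1)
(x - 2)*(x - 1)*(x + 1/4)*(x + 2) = x^4 - 3*x^3/4 - 17*x^2/4 + 3*x + 1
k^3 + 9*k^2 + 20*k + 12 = (k + 1)*(k + 2)*(k + 6)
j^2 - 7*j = j*(j - 7)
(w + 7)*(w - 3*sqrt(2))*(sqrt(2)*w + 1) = sqrt(2)*w^3 - 5*w^2 + 7*sqrt(2)*w^2 - 35*w - 3*sqrt(2)*w - 21*sqrt(2)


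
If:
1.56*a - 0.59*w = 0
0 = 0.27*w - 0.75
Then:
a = 1.05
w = 2.78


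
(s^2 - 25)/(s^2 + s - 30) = (s + 5)/(s + 6)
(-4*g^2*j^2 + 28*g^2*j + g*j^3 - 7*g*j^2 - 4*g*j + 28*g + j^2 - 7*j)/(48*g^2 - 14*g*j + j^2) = (-4*g^2*j^2 + 28*g^2*j + g*j^3 - 7*g*j^2 - 4*g*j + 28*g + j^2 - 7*j)/(48*g^2 - 14*g*j + j^2)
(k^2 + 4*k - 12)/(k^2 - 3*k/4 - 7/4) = 4*(-k^2 - 4*k + 12)/(-4*k^2 + 3*k + 7)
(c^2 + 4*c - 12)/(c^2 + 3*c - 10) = (c + 6)/(c + 5)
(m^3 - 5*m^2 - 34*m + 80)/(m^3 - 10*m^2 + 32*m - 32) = (m^2 - 3*m - 40)/(m^2 - 8*m + 16)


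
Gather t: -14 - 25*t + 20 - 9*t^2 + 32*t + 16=-9*t^2 + 7*t + 22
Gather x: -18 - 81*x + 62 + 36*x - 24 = 20 - 45*x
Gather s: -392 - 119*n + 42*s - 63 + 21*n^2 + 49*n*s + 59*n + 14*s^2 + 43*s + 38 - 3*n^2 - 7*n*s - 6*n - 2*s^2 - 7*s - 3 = 18*n^2 - 66*n + 12*s^2 + s*(42*n + 78) - 420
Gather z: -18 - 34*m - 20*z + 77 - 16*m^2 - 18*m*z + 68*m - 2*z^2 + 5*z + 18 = -16*m^2 + 34*m - 2*z^2 + z*(-18*m - 15) + 77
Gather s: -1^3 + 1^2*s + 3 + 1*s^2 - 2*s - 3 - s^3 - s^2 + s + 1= -s^3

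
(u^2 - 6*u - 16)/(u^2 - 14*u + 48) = (u + 2)/(u - 6)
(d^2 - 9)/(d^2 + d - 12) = (d + 3)/(d + 4)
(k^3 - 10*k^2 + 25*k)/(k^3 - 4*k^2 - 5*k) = (k - 5)/(k + 1)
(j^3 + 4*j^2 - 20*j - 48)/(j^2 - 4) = (j^2 + 2*j - 24)/(j - 2)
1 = 1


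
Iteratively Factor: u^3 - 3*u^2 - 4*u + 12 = (u + 2)*(u^2 - 5*u + 6) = (u - 3)*(u + 2)*(u - 2)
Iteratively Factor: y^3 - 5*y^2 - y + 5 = (y - 5)*(y^2 - 1) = (y - 5)*(y + 1)*(y - 1)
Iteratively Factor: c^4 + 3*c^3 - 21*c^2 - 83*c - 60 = (c + 4)*(c^3 - c^2 - 17*c - 15) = (c + 3)*(c + 4)*(c^2 - 4*c - 5) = (c - 5)*(c + 3)*(c + 4)*(c + 1)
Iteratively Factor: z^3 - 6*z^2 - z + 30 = (z - 3)*(z^2 - 3*z - 10) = (z - 5)*(z - 3)*(z + 2)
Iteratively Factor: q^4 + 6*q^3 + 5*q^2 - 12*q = (q + 3)*(q^3 + 3*q^2 - 4*q) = (q + 3)*(q + 4)*(q^2 - q) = (q - 1)*(q + 3)*(q + 4)*(q)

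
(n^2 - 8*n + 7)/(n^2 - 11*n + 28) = (n - 1)/(n - 4)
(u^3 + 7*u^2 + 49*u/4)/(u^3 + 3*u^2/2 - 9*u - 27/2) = u*(4*u^2 + 28*u + 49)/(2*(2*u^3 + 3*u^2 - 18*u - 27))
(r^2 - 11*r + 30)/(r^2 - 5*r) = (r - 6)/r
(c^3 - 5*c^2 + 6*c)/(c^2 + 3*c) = (c^2 - 5*c + 6)/(c + 3)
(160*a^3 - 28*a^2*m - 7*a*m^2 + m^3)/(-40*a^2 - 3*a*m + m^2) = -4*a + m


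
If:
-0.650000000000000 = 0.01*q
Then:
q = -65.00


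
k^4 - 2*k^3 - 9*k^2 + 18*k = k*(k - 3)*(k - 2)*(k + 3)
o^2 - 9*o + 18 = (o - 6)*(o - 3)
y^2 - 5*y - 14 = (y - 7)*(y + 2)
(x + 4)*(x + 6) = x^2 + 10*x + 24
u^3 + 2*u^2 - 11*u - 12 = (u - 3)*(u + 1)*(u + 4)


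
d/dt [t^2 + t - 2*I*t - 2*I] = 2*t + 1 - 2*I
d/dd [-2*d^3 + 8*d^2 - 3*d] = -6*d^2 + 16*d - 3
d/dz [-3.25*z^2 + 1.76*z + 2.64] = 1.76 - 6.5*z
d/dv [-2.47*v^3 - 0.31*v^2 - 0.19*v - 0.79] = -7.41*v^2 - 0.62*v - 0.19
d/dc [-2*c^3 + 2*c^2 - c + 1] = -6*c^2 + 4*c - 1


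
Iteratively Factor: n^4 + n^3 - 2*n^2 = (n)*(n^3 + n^2 - 2*n) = n^2*(n^2 + n - 2) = n^2*(n + 2)*(n - 1)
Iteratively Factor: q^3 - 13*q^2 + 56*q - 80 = (q - 5)*(q^2 - 8*q + 16) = (q - 5)*(q - 4)*(q - 4)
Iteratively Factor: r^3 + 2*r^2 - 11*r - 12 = (r + 1)*(r^2 + r - 12) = (r + 1)*(r + 4)*(r - 3)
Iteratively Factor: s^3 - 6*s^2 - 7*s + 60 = (s - 4)*(s^2 - 2*s - 15) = (s - 4)*(s + 3)*(s - 5)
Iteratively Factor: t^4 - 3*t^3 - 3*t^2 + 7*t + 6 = (t + 1)*(t^3 - 4*t^2 + t + 6) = (t + 1)^2*(t^2 - 5*t + 6) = (t - 3)*(t + 1)^2*(t - 2)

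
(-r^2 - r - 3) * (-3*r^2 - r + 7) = 3*r^4 + 4*r^3 + 3*r^2 - 4*r - 21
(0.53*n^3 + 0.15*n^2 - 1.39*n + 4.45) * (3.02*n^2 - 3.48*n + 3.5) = 1.6006*n^5 - 1.3914*n^4 - 2.8648*n^3 + 18.8012*n^2 - 20.351*n + 15.575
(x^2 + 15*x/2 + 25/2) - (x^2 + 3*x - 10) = 9*x/2 + 45/2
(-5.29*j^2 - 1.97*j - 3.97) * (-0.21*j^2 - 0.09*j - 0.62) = 1.1109*j^4 + 0.8898*j^3 + 4.2908*j^2 + 1.5787*j + 2.4614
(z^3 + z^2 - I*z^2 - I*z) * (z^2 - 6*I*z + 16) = z^5 + z^4 - 7*I*z^4 + 10*z^3 - 7*I*z^3 + 10*z^2 - 16*I*z^2 - 16*I*z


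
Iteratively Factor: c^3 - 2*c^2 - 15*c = (c)*(c^2 - 2*c - 15) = c*(c - 5)*(c + 3)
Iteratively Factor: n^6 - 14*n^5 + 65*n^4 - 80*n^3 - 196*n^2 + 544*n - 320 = (n - 2)*(n^5 - 12*n^4 + 41*n^3 + 2*n^2 - 192*n + 160) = (n - 4)*(n - 2)*(n^4 - 8*n^3 + 9*n^2 + 38*n - 40) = (n - 5)*(n - 4)*(n - 2)*(n^3 - 3*n^2 - 6*n + 8) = (n - 5)*(n - 4)^2*(n - 2)*(n^2 + n - 2) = (n - 5)*(n - 4)^2*(n - 2)*(n + 2)*(n - 1)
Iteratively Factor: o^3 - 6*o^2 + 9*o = (o - 3)*(o^2 - 3*o) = o*(o - 3)*(o - 3)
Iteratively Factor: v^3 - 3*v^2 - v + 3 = (v + 1)*(v^2 - 4*v + 3) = (v - 1)*(v + 1)*(v - 3)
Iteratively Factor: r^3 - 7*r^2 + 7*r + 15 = (r + 1)*(r^2 - 8*r + 15) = (r - 5)*(r + 1)*(r - 3)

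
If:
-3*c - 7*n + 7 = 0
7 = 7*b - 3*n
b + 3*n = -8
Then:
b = -1/8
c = 203/24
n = -21/8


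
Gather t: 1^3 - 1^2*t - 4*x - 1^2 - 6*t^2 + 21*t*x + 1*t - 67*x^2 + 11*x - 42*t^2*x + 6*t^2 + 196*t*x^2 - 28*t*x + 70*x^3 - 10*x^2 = -42*t^2*x + t*(196*x^2 - 7*x) + 70*x^3 - 77*x^2 + 7*x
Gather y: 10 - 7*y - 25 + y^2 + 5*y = y^2 - 2*y - 15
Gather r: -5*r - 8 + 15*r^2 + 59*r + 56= 15*r^2 + 54*r + 48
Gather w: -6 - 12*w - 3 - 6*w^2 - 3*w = -6*w^2 - 15*w - 9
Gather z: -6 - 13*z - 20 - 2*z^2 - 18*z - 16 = -2*z^2 - 31*z - 42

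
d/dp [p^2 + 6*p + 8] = 2*p + 6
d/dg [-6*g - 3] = -6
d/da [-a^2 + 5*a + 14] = 5 - 2*a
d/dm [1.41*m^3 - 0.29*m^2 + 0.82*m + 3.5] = 4.23*m^2 - 0.58*m + 0.82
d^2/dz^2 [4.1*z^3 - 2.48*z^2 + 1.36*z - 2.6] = 24.6*z - 4.96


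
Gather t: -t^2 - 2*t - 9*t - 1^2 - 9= -t^2 - 11*t - 10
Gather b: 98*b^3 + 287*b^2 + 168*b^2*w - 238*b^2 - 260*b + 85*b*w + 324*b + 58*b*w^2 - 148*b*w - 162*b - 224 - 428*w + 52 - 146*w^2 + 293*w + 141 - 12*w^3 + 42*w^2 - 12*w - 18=98*b^3 + b^2*(168*w + 49) + b*(58*w^2 - 63*w - 98) - 12*w^3 - 104*w^2 - 147*w - 49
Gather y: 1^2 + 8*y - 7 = 8*y - 6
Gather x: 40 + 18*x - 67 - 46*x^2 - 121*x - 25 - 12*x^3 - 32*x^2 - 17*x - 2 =-12*x^3 - 78*x^2 - 120*x - 54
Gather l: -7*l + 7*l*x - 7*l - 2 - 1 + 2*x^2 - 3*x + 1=l*(7*x - 14) + 2*x^2 - 3*x - 2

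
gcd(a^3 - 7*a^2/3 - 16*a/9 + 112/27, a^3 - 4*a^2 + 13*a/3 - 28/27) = a^2 - 11*a/3 + 28/9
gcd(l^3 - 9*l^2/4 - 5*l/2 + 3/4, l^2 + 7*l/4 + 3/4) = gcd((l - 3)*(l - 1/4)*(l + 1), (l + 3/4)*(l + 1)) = l + 1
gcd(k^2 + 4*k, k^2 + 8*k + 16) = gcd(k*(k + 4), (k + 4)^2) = k + 4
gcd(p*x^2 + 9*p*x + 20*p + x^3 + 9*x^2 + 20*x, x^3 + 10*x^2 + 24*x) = x + 4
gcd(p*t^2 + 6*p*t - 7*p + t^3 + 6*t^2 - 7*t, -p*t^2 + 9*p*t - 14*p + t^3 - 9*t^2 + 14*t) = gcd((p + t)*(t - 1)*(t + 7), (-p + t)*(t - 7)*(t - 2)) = 1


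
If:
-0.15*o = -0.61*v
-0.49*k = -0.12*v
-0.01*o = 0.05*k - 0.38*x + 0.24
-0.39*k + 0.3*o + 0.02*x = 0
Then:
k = -0.00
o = -0.05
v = -0.01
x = 0.63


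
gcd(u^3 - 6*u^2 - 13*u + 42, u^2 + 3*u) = u + 3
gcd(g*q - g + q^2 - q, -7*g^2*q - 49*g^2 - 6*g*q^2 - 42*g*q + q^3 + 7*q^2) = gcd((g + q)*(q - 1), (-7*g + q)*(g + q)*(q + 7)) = g + q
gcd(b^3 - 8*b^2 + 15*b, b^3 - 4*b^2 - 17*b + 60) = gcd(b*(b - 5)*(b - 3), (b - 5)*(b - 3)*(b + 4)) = b^2 - 8*b + 15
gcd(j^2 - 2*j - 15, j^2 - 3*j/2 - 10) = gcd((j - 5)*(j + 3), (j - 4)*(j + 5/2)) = 1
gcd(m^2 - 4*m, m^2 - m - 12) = m - 4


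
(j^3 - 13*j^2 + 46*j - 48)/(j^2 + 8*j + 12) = (j^3 - 13*j^2 + 46*j - 48)/(j^2 + 8*j + 12)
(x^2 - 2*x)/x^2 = (x - 2)/x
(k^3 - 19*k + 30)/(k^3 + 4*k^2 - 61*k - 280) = (k^2 - 5*k + 6)/(k^2 - k - 56)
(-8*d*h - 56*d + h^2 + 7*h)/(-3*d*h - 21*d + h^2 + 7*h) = (8*d - h)/(3*d - h)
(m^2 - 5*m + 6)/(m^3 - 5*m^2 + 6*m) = 1/m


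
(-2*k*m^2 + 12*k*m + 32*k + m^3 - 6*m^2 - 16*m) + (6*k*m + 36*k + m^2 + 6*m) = -2*k*m^2 + 18*k*m + 68*k + m^3 - 5*m^2 - 10*m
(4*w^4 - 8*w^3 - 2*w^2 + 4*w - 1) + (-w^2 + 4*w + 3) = 4*w^4 - 8*w^3 - 3*w^2 + 8*w + 2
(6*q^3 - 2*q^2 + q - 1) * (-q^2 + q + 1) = -6*q^5 + 8*q^4 + 3*q^3 - 1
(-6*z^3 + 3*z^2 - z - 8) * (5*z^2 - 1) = -30*z^5 + 15*z^4 + z^3 - 43*z^2 + z + 8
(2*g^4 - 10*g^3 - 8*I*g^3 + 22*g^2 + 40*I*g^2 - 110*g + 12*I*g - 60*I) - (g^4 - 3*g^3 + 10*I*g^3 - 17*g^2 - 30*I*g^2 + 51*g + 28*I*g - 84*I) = g^4 - 7*g^3 - 18*I*g^3 + 39*g^2 + 70*I*g^2 - 161*g - 16*I*g + 24*I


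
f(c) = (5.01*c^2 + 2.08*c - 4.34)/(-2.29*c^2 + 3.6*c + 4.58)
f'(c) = (4.58*c - 3.6)*(5.01*c^2 + 2.08*c - 4.34)/(-2.29*c^2 + 3.6*c + 4.58)^2 + (10.02*c + 2.08)/(-2.29*c^2 + 3.6*c + 4.58) = (22.7992*c^2 + 26.0144*c + 25.1504)/(5.2441*c^4 - 16.488*c^3 - 8.0164*c^2 + 32.976*c + 20.9764)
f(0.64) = -0.16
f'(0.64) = 1.45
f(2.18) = 15.54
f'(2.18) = 79.69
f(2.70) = -15.79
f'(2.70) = 45.64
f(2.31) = 40.22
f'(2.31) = 452.32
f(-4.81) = -1.55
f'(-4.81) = 0.10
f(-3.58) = -1.39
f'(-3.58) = 0.16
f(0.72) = -0.04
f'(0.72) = 1.56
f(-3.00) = -1.29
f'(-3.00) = 0.21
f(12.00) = -2.63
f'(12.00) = 0.05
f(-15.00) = -1.93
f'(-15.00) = 0.01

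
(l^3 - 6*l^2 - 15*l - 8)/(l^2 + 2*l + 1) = l - 8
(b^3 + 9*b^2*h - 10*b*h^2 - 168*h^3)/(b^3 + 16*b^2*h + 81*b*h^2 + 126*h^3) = (b - 4*h)/(b + 3*h)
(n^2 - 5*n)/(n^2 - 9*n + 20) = n/(n - 4)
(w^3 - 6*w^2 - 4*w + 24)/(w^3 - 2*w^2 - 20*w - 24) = (w - 2)/(w + 2)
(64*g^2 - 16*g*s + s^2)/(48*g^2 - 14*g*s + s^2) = (-8*g + s)/(-6*g + s)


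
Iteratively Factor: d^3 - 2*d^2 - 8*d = (d + 2)*(d^2 - 4*d) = d*(d + 2)*(d - 4)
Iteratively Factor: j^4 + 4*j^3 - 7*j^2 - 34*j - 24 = (j + 4)*(j^3 - 7*j - 6) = (j + 1)*(j + 4)*(j^2 - j - 6) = (j - 3)*(j + 1)*(j + 4)*(j + 2)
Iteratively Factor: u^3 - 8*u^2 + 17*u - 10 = (u - 1)*(u^2 - 7*u + 10) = (u - 2)*(u - 1)*(u - 5)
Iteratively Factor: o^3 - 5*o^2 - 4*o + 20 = (o - 2)*(o^2 - 3*o - 10) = (o - 5)*(o - 2)*(o + 2)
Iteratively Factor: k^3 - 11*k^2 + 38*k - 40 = (k - 5)*(k^2 - 6*k + 8) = (k - 5)*(k - 4)*(k - 2)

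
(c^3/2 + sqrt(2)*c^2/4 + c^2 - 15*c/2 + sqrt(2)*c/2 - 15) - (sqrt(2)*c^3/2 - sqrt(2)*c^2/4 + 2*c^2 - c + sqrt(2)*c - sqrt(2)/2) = -sqrt(2)*c^3/2 + c^3/2 - c^2 + sqrt(2)*c^2/2 - 13*c/2 - sqrt(2)*c/2 - 15 + sqrt(2)/2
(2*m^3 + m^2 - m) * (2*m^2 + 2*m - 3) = 4*m^5 + 6*m^4 - 6*m^3 - 5*m^2 + 3*m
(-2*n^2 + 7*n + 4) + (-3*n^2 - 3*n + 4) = -5*n^2 + 4*n + 8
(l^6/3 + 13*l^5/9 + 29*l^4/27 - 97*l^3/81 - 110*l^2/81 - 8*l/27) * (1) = l^6/3 + 13*l^5/9 + 29*l^4/27 - 97*l^3/81 - 110*l^2/81 - 8*l/27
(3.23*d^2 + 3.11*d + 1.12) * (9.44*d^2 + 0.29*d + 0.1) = 30.4912*d^4 + 30.2951*d^3 + 11.7977*d^2 + 0.6358*d + 0.112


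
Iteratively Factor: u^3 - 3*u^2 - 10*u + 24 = (u - 2)*(u^2 - u - 12) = (u - 2)*(u + 3)*(u - 4)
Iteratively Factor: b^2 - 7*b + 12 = (b - 3)*(b - 4)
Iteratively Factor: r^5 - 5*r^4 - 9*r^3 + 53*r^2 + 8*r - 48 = (r - 4)*(r^4 - r^3 - 13*r^2 + r + 12) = (r - 4)*(r + 1)*(r^3 - 2*r^2 - 11*r + 12) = (r - 4)^2*(r + 1)*(r^2 + 2*r - 3) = (r - 4)^2*(r + 1)*(r + 3)*(r - 1)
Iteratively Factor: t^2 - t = (t)*(t - 1)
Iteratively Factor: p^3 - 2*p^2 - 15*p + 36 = (p - 3)*(p^2 + p - 12) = (p - 3)^2*(p + 4)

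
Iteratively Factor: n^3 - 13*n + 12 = (n - 3)*(n^2 + 3*n - 4) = (n - 3)*(n + 4)*(n - 1)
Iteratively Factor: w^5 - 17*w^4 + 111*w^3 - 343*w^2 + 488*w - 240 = (w - 5)*(w^4 - 12*w^3 + 51*w^2 - 88*w + 48) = (w - 5)*(w - 4)*(w^3 - 8*w^2 + 19*w - 12) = (w - 5)*(w - 4)^2*(w^2 - 4*w + 3) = (w - 5)*(w - 4)^2*(w - 1)*(w - 3)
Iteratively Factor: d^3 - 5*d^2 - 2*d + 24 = (d - 4)*(d^2 - d - 6) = (d - 4)*(d + 2)*(d - 3)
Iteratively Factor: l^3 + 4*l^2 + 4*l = (l)*(l^2 + 4*l + 4) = l*(l + 2)*(l + 2)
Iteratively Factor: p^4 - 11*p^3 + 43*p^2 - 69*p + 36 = (p - 1)*(p^3 - 10*p^2 + 33*p - 36) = (p - 4)*(p - 1)*(p^2 - 6*p + 9) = (p - 4)*(p - 3)*(p - 1)*(p - 3)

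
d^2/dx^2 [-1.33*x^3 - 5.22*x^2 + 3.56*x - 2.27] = -7.98*x - 10.44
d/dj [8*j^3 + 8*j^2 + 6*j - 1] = 24*j^2 + 16*j + 6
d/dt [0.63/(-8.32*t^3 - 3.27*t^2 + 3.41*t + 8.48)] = (15.7248*t^2 + 4.1202*t - 2.1483)/(8.32*t^3 + 3.27*t^2 - 3.41*t - 8.48)^2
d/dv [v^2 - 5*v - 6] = 2*v - 5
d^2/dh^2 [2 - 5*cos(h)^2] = 10*cos(2*h)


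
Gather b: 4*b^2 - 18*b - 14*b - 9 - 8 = 4*b^2 - 32*b - 17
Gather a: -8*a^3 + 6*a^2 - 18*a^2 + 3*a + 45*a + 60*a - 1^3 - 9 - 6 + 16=-8*a^3 - 12*a^2 + 108*a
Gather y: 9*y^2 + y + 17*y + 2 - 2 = 9*y^2 + 18*y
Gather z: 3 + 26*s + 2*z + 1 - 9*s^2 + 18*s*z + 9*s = -9*s^2 + 35*s + z*(18*s + 2) + 4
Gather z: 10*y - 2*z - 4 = 10*y - 2*z - 4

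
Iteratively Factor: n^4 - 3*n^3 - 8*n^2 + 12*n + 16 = (n - 4)*(n^3 + n^2 - 4*n - 4) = (n - 4)*(n - 2)*(n^2 + 3*n + 2) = (n - 4)*(n - 2)*(n + 1)*(n + 2)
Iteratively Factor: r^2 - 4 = (r - 2)*(r + 2)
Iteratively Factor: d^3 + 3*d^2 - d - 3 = (d - 1)*(d^2 + 4*d + 3) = (d - 1)*(d + 3)*(d + 1)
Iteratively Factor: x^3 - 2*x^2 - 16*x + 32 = (x - 4)*(x^2 + 2*x - 8) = (x - 4)*(x + 4)*(x - 2)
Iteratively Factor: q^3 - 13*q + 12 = (q - 3)*(q^2 + 3*q - 4) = (q - 3)*(q + 4)*(q - 1)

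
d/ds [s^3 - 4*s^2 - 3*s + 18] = 3*s^2 - 8*s - 3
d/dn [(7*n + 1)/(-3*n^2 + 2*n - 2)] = (21*n^2 + 6*n - 16)/(9*n^4 - 12*n^3 + 16*n^2 - 8*n + 4)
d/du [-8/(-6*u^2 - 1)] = -96*u/(6*u^2 + 1)^2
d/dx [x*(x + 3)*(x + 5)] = 3*x^2 + 16*x + 15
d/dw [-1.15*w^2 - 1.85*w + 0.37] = -2.3*w - 1.85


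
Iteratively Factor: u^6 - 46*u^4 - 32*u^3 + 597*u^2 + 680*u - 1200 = (u + 4)*(u^5 - 4*u^4 - 30*u^3 + 88*u^2 + 245*u - 300) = (u - 5)*(u + 4)*(u^4 + u^3 - 25*u^2 - 37*u + 60) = (u - 5)^2*(u + 4)*(u^3 + 6*u^2 + 5*u - 12) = (u - 5)^2*(u - 1)*(u + 4)*(u^2 + 7*u + 12) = (u - 5)^2*(u - 1)*(u + 4)^2*(u + 3)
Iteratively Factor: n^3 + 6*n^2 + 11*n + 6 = (n + 2)*(n^2 + 4*n + 3) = (n + 1)*(n + 2)*(n + 3)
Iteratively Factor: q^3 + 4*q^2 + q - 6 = (q + 3)*(q^2 + q - 2) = (q - 1)*(q + 3)*(q + 2)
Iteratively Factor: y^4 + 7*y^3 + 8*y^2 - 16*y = (y + 4)*(y^3 + 3*y^2 - 4*y) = (y - 1)*(y + 4)*(y^2 + 4*y) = y*(y - 1)*(y + 4)*(y + 4)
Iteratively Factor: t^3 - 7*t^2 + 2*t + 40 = (t - 5)*(t^2 - 2*t - 8) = (t - 5)*(t - 4)*(t + 2)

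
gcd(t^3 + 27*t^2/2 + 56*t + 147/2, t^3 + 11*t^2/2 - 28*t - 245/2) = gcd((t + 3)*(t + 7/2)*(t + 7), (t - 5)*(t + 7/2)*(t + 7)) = t^2 + 21*t/2 + 49/2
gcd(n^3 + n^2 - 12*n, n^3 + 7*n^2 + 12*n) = n^2 + 4*n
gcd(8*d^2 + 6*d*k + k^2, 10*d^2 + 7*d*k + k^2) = 2*d + k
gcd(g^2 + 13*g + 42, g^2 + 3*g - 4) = 1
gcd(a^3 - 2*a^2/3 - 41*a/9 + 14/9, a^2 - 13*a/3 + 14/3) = a - 7/3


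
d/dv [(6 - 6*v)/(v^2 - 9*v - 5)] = 6*(v^2 - 2*v + 14)/(v^4 - 18*v^3 + 71*v^2 + 90*v + 25)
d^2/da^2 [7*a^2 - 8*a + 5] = 14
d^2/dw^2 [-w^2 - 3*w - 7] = -2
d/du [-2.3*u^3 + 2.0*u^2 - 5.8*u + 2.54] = -6.9*u^2 + 4.0*u - 5.8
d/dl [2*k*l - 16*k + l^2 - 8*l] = 2*k + 2*l - 8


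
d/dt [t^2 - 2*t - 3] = 2*t - 2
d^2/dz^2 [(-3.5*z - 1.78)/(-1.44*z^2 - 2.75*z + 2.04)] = ((2.88*z + 2.75)*(3.5*z + 1.78)*(5.76*z + 5.5) - (30.24*z + 24.3764)*(1.44*z^2 + 2.75*z - 2.04))/(1.44*z^2 + 2.75*z - 2.04)^3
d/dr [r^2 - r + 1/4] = 2*r - 1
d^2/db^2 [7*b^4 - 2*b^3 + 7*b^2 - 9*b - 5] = 84*b^2 - 12*b + 14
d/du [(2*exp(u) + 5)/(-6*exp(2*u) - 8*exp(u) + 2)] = (3*exp(2*u) + 15*exp(u) + 11)*exp(u)/(9*exp(4*u) + 24*exp(3*u) + 10*exp(2*u) - 8*exp(u) + 1)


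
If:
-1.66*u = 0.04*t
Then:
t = -41.5*u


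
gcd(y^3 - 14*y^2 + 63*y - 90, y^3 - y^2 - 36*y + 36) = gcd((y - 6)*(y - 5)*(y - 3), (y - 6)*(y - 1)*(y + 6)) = y - 6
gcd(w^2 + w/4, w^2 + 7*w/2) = w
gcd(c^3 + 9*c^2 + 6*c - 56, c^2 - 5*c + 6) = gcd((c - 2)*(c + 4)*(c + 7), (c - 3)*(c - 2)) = c - 2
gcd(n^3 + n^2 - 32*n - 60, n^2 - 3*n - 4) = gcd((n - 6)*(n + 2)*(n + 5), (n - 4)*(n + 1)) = 1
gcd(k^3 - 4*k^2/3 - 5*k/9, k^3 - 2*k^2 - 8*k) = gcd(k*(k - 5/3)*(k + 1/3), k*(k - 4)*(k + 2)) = k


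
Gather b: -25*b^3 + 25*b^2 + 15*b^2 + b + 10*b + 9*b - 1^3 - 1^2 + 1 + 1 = -25*b^3 + 40*b^2 + 20*b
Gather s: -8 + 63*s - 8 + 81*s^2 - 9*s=81*s^2 + 54*s - 16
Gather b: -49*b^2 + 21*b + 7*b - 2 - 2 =-49*b^2 + 28*b - 4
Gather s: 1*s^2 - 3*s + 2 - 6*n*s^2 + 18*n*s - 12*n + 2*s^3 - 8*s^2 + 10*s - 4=-12*n + 2*s^3 + s^2*(-6*n - 7) + s*(18*n + 7) - 2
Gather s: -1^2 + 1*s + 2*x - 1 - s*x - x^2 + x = s*(1 - x) - x^2 + 3*x - 2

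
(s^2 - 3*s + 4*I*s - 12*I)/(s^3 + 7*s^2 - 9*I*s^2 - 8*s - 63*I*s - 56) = (s^2 + s*(-3 + 4*I) - 12*I)/(s^3 + s^2*(7 - 9*I) - s*(8 + 63*I) - 56)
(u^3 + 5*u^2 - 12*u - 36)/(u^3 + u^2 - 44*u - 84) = (u - 3)/(u - 7)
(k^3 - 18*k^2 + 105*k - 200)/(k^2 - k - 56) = (k^2 - 10*k + 25)/(k + 7)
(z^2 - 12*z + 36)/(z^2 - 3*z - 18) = (z - 6)/(z + 3)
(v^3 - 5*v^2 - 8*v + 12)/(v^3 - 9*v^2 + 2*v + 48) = (v^2 - 7*v + 6)/(v^2 - 11*v + 24)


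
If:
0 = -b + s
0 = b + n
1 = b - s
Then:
No Solution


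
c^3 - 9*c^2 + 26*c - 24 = (c - 4)*(c - 3)*(c - 2)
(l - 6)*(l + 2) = l^2 - 4*l - 12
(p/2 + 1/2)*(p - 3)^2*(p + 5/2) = p^4/2 - 5*p^3/4 - 19*p^2/4 + 33*p/4 + 45/4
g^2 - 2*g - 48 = (g - 8)*(g + 6)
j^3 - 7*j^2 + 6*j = j*(j - 6)*(j - 1)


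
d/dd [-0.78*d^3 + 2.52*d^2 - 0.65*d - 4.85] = -2.34*d^2 + 5.04*d - 0.65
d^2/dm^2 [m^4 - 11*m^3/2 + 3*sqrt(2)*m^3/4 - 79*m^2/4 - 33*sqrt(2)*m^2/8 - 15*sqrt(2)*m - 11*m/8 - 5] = 12*m^2 - 33*m + 9*sqrt(2)*m/2 - 79/2 - 33*sqrt(2)/4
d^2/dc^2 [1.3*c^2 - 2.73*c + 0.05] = 2.60000000000000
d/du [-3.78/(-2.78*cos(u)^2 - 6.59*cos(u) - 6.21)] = (21.0168*cos(u) + 24.9102)*sin(u)/(2.78*cos(u)^2 + 6.59*cos(u) + 6.21)^2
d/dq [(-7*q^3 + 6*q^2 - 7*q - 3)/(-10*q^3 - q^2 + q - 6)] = (67*q^4 - 154*q^3 + 35*q^2 - 78*q + 45)/(100*q^6 + 20*q^5 - 19*q^4 + 118*q^3 + 13*q^2 - 12*q + 36)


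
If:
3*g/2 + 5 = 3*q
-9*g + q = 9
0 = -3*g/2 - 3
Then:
No Solution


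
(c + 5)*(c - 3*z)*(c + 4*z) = c^3 + c^2*z + 5*c^2 - 12*c*z^2 + 5*c*z - 60*z^2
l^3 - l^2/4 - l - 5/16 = (l - 5/4)*(l + 1/2)^2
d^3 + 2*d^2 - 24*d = d*(d - 4)*(d + 6)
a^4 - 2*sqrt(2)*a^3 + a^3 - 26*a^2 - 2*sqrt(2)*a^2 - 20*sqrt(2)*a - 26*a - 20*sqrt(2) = (a + 1)*(a - 5*sqrt(2))*(a + sqrt(2))*(a + 2*sqrt(2))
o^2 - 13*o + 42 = (o - 7)*(o - 6)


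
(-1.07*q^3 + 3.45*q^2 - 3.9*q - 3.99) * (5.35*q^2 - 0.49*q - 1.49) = -5.7245*q^5 + 18.9818*q^4 - 20.9612*q^3 - 24.576*q^2 + 7.7661*q + 5.9451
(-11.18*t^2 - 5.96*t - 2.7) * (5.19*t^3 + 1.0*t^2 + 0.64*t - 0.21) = -58.0242*t^5 - 42.1124*t^4 - 27.1282*t^3 - 4.1666*t^2 - 0.4764*t + 0.567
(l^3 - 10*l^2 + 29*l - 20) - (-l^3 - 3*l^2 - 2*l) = 2*l^3 - 7*l^2 + 31*l - 20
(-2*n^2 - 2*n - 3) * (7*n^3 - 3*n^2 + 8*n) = -14*n^5 - 8*n^4 - 31*n^3 - 7*n^2 - 24*n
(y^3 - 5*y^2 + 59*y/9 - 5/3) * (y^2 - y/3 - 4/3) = y^5 - 16*y^4/3 + 62*y^3/9 + 76*y^2/27 - 221*y/27 + 20/9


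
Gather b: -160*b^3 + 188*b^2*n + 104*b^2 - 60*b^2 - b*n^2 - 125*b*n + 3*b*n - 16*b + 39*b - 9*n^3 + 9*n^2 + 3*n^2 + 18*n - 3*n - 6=-160*b^3 + b^2*(188*n + 44) + b*(-n^2 - 122*n + 23) - 9*n^3 + 12*n^2 + 15*n - 6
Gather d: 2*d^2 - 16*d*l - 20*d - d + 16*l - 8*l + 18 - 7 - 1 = 2*d^2 + d*(-16*l - 21) + 8*l + 10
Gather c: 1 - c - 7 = -c - 6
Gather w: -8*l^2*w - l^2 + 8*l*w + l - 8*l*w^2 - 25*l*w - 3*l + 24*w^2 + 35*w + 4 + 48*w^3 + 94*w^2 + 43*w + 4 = -l^2 - 2*l + 48*w^3 + w^2*(118 - 8*l) + w*(-8*l^2 - 17*l + 78) + 8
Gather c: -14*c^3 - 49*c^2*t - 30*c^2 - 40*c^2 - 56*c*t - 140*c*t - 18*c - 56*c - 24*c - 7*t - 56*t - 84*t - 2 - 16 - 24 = -14*c^3 + c^2*(-49*t - 70) + c*(-196*t - 98) - 147*t - 42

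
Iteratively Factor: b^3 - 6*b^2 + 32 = (b - 4)*(b^2 - 2*b - 8) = (b - 4)^2*(b + 2)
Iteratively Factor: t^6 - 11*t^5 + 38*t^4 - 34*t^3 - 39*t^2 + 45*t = (t)*(t^5 - 11*t^4 + 38*t^3 - 34*t^2 - 39*t + 45) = t*(t - 3)*(t^4 - 8*t^3 + 14*t^2 + 8*t - 15) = t*(t - 3)*(t + 1)*(t^3 - 9*t^2 + 23*t - 15) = t*(t - 5)*(t - 3)*(t + 1)*(t^2 - 4*t + 3) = t*(t - 5)*(t - 3)*(t - 1)*(t + 1)*(t - 3)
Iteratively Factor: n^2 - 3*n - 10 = (n - 5)*(n + 2)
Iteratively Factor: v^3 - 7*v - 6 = (v + 2)*(v^2 - 2*v - 3) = (v + 1)*(v + 2)*(v - 3)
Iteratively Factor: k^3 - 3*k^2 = (k - 3)*(k^2) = k*(k - 3)*(k)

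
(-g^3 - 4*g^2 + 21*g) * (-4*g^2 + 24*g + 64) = 4*g^5 - 8*g^4 - 244*g^3 + 248*g^2 + 1344*g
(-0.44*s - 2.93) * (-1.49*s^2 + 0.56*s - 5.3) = 0.6556*s^3 + 4.1193*s^2 + 0.6912*s + 15.529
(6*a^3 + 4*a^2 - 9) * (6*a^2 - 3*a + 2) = 36*a^5 + 6*a^4 - 46*a^2 + 27*a - 18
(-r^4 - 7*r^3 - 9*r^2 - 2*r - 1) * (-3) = 3*r^4 + 21*r^3 + 27*r^2 + 6*r + 3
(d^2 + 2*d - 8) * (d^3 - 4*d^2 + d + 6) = d^5 - 2*d^4 - 15*d^3 + 40*d^2 + 4*d - 48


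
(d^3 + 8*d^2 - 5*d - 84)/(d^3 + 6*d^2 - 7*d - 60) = (d + 7)/(d + 5)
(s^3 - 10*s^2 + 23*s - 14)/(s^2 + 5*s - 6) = (s^2 - 9*s + 14)/(s + 6)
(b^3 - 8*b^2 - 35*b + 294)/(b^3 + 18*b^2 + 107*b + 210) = (b^2 - 14*b + 49)/(b^2 + 12*b + 35)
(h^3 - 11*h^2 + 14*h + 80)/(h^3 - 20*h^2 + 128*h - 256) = (h^2 - 3*h - 10)/(h^2 - 12*h + 32)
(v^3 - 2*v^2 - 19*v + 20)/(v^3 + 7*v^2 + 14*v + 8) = (v^2 - 6*v + 5)/(v^2 + 3*v + 2)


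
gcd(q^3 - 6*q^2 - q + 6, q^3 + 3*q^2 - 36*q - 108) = q - 6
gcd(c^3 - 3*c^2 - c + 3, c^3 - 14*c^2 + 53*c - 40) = c - 1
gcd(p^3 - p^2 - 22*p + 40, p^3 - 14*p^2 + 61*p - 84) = p - 4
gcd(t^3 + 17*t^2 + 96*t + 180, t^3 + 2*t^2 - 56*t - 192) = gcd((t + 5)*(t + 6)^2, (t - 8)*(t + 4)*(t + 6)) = t + 6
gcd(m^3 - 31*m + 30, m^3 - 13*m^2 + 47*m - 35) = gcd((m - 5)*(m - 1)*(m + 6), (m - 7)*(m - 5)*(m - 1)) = m^2 - 6*m + 5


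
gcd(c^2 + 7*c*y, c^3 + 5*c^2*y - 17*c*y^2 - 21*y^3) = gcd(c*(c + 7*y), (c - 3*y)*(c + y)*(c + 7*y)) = c + 7*y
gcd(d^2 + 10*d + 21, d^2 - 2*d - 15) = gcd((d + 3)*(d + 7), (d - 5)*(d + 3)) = d + 3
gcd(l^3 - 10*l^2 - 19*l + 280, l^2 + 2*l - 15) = l + 5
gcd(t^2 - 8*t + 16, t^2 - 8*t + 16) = t^2 - 8*t + 16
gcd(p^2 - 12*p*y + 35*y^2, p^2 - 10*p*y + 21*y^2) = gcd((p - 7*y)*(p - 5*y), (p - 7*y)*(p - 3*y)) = -p + 7*y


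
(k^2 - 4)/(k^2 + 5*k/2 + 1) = 2*(k - 2)/(2*k + 1)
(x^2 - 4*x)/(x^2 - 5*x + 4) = x/(x - 1)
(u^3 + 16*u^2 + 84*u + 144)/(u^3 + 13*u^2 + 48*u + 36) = (u + 4)/(u + 1)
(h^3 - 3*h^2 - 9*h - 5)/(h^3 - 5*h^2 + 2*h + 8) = (h^2 - 4*h - 5)/(h^2 - 6*h + 8)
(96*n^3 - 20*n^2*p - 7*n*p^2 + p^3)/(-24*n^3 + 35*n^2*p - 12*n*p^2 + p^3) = (4*n + p)/(-n + p)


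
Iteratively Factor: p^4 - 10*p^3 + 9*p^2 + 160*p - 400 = (p + 4)*(p^3 - 14*p^2 + 65*p - 100) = (p - 5)*(p + 4)*(p^2 - 9*p + 20) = (p - 5)*(p - 4)*(p + 4)*(p - 5)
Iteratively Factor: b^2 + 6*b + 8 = (b + 4)*(b + 2)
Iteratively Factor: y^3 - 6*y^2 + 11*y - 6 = (y - 2)*(y^2 - 4*y + 3) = (y - 3)*(y - 2)*(y - 1)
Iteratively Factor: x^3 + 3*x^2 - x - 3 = (x + 3)*(x^2 - 1) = (x + 1)*(x + 3)*(x - 1)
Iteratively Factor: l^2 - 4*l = (l - 4)*(l)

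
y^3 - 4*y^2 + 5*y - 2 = (y - 2)*(y - 1)^2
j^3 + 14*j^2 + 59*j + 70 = (j + 2)*(j + 5)*(j + 7)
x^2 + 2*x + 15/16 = (x + 3/4)*(x + 5/4)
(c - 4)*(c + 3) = c^2 - c - 12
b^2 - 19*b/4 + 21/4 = (b - 3)*(b - 7/4)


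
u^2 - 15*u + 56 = (u - 8)*(u - 7)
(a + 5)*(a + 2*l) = a^2 + 2*a*l + 5*a + 10*l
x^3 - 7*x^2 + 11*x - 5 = (x - 5)*(x - 1)^2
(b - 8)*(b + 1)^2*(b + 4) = b^4 - 2*b^3 - 39*b^2 - 68*b - 32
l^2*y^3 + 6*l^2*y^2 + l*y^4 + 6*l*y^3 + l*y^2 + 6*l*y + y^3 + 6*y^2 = y*(l + y)*(y + 6)*(l*y + 1)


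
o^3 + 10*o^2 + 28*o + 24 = (o + 2)^2*(o + 6)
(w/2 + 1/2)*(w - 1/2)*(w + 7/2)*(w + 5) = w^4/2 + 9*w^3/2 + 85*w^2/8 + 9*w/4 - 35/8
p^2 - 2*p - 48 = (p - 8)*(p + 6)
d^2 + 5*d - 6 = (d - 1)*(d + 6)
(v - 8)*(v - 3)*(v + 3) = v^3 - 8*v^2 - 9*v + 72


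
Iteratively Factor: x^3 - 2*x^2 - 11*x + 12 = (x + 3)*(x^2 - 5*x + 4) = (x - 4)*(x + 3)*(x - 1)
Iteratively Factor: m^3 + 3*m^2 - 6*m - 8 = (m - 2)*(m^2 + 5*m + 4) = (m - 2)*(m + 1)*(m + 4)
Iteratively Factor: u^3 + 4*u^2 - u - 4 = (u + 1)*(u^2 + 3*u - 4) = (u + 1)*(u + 4)*(u - 1)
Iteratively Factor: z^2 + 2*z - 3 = (z - 1)*(z + 3)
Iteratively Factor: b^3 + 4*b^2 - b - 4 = (b + 1)*(b^2 + 3*b - 4) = (b + 1)*(b + 4)*(b - 1)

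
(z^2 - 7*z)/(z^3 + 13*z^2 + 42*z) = (z - 7)/(z^2 + 13*z + 42)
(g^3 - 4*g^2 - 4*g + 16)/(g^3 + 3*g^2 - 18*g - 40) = (g - 2)/(g + 5)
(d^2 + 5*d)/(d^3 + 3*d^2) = (d + 5)/(d*(d + 3))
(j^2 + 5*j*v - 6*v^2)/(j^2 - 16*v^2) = (j^2 + 5*j*v - 6*v^2)/(j^2 - 16*v^2)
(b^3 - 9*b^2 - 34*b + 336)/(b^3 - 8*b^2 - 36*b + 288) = (b - 7)/(b - 6)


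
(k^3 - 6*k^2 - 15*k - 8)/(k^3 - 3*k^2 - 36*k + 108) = (k^3 - 6*k^2 - 15*k - 8)/(k^3 - 3*k^2 - 36*k + 108)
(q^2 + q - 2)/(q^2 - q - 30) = (-q^2 - q + 2)/(-q^2 + q + 30)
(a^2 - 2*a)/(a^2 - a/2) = 2*(a - 2)/(2*a - 1)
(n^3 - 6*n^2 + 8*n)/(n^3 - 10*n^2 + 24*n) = (n - 2)/(n - 6)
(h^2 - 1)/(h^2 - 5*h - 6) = (h - 1)/(h - 6)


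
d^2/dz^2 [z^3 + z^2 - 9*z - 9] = 6*z + 2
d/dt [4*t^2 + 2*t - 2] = 8*t + 2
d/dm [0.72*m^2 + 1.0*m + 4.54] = 1.44*m + 1.0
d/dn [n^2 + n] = 2*n + 1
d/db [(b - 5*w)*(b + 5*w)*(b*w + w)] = w*(3*b^2 + 2*b - 25*w^2)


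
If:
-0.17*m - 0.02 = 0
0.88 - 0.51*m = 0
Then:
No Solution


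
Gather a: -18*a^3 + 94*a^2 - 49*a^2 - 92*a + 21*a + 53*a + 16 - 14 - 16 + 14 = -18*a^3 + 45*a^2 - 18*a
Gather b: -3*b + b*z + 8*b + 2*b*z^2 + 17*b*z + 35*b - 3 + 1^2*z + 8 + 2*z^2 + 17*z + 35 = b*(2*z^2 + 18*z + 40) + 2*z^2 + 18*z + 40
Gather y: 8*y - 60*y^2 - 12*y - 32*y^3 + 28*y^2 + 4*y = -32*y^3 - 32*y^2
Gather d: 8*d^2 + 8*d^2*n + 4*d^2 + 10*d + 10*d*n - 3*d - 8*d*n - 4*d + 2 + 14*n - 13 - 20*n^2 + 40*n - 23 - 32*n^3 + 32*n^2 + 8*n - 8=d^2*(8*n + 12) + d*(2*n + 3) - 32*n^3 + 12*n^2 + 62*n - 42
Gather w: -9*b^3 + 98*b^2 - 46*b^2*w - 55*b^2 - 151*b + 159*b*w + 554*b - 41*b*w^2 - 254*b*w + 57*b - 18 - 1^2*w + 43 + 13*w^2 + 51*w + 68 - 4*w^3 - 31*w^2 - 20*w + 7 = -9*b^3 + 43*b^2 + 460*b - 4*w^3 + w^2*(-41*b - 18) + w*(-46*b^2 - 95*b + 30) + 100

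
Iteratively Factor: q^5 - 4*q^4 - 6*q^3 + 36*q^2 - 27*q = (q - 1)*(q^4 - 3*q^3 - 9*q^2 + 27*q) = q*(q - 1)*(q^3 - 3*q^2 - 9*q + 27) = q*(q - 3)*(q - 1)*(q^2 - 9) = q*(q - 3)^2*(q - 1)*(q + 3)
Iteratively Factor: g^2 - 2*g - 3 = (g + 1)*(g - 3)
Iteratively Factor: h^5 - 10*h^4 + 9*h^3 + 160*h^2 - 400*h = (h + 4)*(h^4 - 14*h^3 + 65*h^2 - 100*h) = h*(h + 4)*(h^3 - 14*h^2 + 65*h - 100) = h*(h - 4)*(h + 4)*(h^2 - 10*h + 25) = h*(h - 5)*(h - 4)*(h + 4)*(h - 5)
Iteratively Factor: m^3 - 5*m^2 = (m - 5)*(m^2) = m*(m - 5)*(m)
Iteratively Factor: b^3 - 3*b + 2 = (b + 2)*(b^2 - 2*b + 1) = (b - 1)*(b + 2)*(b - 1)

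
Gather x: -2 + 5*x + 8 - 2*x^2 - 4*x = -2*x^2 + x + 6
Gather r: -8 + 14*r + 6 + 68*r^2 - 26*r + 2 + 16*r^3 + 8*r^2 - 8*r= 16*r^3 + 76*r^2 - 20*r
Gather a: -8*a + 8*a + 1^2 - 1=0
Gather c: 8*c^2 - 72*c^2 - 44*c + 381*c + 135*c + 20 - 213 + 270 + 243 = -64*c^2 + 472*c + 320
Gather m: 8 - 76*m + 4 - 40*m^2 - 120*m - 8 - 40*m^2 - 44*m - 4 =-80*m^2 - 240*m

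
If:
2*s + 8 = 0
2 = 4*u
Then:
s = -4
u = 1/2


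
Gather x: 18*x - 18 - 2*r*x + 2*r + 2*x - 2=2*r + x*(20 - 2*r) - 20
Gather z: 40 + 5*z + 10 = 5*z + 50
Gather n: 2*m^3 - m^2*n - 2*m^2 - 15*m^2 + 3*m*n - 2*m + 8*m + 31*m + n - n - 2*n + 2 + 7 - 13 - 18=2*m^3 - 17*m^2 + 37*m + n*(-m^2 + 3*m - 2) - 22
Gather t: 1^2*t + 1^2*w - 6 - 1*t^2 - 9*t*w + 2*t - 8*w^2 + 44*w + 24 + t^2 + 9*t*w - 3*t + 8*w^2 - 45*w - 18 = 0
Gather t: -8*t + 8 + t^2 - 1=t^2 - 8*t + 7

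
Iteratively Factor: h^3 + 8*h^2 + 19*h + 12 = (h + 4)*(h^2 + 4*h + 3) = (h + 1)*(h + 4)*(h + 3)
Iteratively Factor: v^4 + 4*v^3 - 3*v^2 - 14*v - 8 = (v - 2)*(v^3 + 6*v^2 + 9*v + 4) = (v - 2)*(v + 1)*(v^2 + 5*v + 4) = (v - 2)*(v + 1)^2*(v + 4)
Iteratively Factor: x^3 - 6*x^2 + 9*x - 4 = (x - 1)*(x^2 - 5*x + 4) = (x - 4)*(x - 1)*(x - 1)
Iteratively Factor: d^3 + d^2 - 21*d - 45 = (d + 3)*(d^2 - 2*d - 15) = (d - 5)*(d + 3)*(d + 3)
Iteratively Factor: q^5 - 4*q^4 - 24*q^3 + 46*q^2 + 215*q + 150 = (q + 1)*(q^4 - 5*q^3 - 19*q^2 + 65*q + 150) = (q - 5)*(q + 1)*(q^3 - 19*q - 30) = (q - 5)*(q + 1)*(q + 3)*(q^2 - 3*q - 10) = (q - 5)*(q + 1)*(q + 2)*(q + 3)*(q - 5)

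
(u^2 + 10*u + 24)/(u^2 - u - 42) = (u + 4)/(u - 7)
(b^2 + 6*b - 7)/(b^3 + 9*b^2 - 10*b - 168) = (b - 1)/(b^2 + 2*b - 24)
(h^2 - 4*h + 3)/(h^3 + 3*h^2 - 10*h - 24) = (h - 1)/(h^2 + 6*h + 8)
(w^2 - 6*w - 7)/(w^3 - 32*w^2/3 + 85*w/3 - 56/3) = 3*(w + 1)/(3*w^2 - 11*w + 8)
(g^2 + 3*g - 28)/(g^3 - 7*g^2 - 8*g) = (-g^2 - 3*g + 28)/(g*(-g^2 + 7*g + 8))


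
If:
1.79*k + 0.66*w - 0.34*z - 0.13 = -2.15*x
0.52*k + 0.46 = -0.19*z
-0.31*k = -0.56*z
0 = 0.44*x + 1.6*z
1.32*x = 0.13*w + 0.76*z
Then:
No Solution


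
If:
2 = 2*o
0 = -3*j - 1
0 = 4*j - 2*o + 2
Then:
No Solution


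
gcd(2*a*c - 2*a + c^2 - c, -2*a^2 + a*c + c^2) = 2*a + c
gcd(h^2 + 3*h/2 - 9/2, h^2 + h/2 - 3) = h - 3/2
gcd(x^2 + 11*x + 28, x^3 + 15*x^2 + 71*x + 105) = x + 7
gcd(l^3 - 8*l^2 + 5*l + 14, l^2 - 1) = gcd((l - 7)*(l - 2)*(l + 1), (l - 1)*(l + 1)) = l + 1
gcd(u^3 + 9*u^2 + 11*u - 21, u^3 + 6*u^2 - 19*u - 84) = u^2 + 10*u + 21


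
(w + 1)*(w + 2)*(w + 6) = w^3 + 9*w^2 + 20*w + 12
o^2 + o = o*(o + 1)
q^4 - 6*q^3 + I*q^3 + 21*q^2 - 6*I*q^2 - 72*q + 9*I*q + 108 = (q - 3)^2*(q - 3*I)*(q + 4*I)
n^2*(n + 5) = n^3 + 5*n^2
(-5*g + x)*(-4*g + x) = 20*g^2 - 9*g*x + x^2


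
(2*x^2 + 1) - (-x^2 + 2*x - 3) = 3*x^2 - 2*x + 4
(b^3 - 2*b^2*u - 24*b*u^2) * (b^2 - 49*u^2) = b^5 - 2*b^4*u - 73*b^3*u^2 + 98*b^2*u^3 + 1176*b*u^4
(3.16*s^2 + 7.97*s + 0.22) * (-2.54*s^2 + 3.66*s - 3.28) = -8.0264*s^4 - 8.6782*s^3 + 18.2466*s^2 - 25.3364*s - 0.7216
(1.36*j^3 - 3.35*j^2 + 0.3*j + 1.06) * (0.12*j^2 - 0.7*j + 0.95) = 0.1632*j^5 - 1.354*j^4 + 3.673*j^3 - 3.2653*j^2 - 0.457*j + 1.007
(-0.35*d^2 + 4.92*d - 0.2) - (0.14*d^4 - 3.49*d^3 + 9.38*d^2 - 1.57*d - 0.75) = -0.14*d^4 + 3.49*d^3 - 9.73*d^2 + 6.49*d + 0.55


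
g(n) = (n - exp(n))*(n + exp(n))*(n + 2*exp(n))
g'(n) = (1 - exp(n))*(n + exp(n))*(n + 2*exp(n)) + (n - exp(n))*(n + exp(n))*(2*exp(n) + 1) + (n - exp(n))*(n + 2*exp(n))*(exp(n) + 1) = 2*n^2*exp(n) + 3*n^2 - 2*n*exp(2*n) + 4*n*exp(n) - 6*exp(3*n) - exp(2*n)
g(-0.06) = -1.61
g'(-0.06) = -6.00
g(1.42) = -146.38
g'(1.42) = -444.35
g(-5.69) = -184.00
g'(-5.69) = 97.27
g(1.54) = -210.72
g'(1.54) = -639.76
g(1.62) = -268.64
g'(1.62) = -815.27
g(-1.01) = -0.25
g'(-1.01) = 2.18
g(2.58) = -4853.42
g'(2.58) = -14531.83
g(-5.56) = -171.64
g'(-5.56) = 92.89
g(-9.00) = -728.98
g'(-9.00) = 243.02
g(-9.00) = -728.98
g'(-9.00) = 243.02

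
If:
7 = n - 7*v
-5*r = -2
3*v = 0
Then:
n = 7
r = 2/5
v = 0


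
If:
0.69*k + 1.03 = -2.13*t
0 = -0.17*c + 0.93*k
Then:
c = -16.8874680306905*t - 8.16624040920716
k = -3.08695652173913*t - 1.49275362318841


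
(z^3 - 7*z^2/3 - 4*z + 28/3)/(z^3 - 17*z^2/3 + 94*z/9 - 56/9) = 3*(z + 2)/(3*z - 4)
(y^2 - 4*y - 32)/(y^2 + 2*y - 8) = (y - 8)/(y - 2)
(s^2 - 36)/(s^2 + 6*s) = (s - 6)/s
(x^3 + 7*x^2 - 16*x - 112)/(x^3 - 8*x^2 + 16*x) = (x^2 + 11*x + 28)/(x*(x - 4))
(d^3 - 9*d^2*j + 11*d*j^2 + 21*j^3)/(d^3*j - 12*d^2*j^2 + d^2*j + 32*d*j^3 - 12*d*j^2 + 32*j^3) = (d^3 - 9*d^2*j + 11*d*j^2 + 21*j^3)/(j*(d^3 - 12*d^2*j + d^2 + 32*d*j^2 - 12*d*j + 32*j^2))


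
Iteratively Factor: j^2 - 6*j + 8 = (j - 2)*(j - 4)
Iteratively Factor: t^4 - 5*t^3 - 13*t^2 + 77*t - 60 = (t - 5)*(t^3 - 13*t + 12) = (t - 5)*(t + 4)*(t^2 - 4*t + 3) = (t - 5)*(t - 3)*(t + 4)*(t - 1)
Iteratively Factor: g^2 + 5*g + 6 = (g + 2)*(g + 3)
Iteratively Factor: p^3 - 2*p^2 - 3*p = (p)*(p^2 - 2*p - 3) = p*(p - 3)*(p + 1)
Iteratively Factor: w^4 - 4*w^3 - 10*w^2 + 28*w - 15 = (w + 3)*(w^3 - 7*w^2 + 11*w - 5) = (w - 1)*(w + 3)*(w^2 - 6*w + 5) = (w - 1)^2*(w + 3)*(w - 5)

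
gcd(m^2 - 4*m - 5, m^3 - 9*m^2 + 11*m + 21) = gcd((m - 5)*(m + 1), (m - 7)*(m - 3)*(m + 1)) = m + 1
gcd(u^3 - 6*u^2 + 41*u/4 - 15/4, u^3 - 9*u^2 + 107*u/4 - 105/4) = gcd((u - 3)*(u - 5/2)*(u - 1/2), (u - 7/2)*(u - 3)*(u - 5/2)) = u^2 - 11*u/2 + 15/2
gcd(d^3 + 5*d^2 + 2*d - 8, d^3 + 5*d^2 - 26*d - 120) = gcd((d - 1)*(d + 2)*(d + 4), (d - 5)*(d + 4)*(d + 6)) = d + 4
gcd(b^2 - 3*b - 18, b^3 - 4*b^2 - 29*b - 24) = b + 3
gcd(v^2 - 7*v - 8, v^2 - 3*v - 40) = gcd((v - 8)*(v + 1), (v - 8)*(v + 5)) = v - 8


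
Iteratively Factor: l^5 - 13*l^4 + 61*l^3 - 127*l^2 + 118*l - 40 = (l - 5)*(l^4 - 8*l^3 + 21*l^2 - 22*l + 8) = (l - 5)*(l - 1)*(l^3 - 7*l^2 + 14*l - 8) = (l - 5)*(l - 4)*(l - 1)*(l^2 - 3*l + 2) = (l - 5)*(l - 4)*(l - 1)^2*(l - 2)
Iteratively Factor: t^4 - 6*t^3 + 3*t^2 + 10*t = (t - 5)*(t^3 - t^2 - 2*t) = (t - 5)*(t + 1)*(t^2 - 2*t) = t*(t - 5)*(t + 1)*(t - 2)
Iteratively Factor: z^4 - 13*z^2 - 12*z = (z + 3)*(z^3 - 3*z^2 - 4*z) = (z - 4)*(z + 3)*(z^2 + z) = z*(z - 4)*(z + 3)*(z + 1)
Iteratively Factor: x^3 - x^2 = (x)*(x^2 - x) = x*(x - 1)*(x)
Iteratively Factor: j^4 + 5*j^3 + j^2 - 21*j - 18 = (j + 3)*(j^3 + 2*j^2 - 5*j - 6) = (j + 3)^2*(j^2 - j - 2) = (j + 1)*(j + 3)^2*(j - 2)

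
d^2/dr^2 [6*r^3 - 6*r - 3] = 36*r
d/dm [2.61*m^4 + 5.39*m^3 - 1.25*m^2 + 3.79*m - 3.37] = 10.44*m^3 + 16.17*m^2 - 2.5*m + 3.79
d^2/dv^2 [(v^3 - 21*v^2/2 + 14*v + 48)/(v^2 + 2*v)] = 6*(13*v^3 + 48*v^2 + 96*v + 64)/(v^3*(v^3 + 6*v^2 + 12*v + 8))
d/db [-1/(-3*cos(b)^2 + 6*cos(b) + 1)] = 6*(cos(b) - 1)*sin(b)/(-3*cos(b)^2 + 6*cos(b) + 1)^2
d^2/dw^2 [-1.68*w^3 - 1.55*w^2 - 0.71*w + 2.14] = -10.08*w - 3.1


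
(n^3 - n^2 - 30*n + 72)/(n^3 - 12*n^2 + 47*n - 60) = (n + 6)/(n - 5)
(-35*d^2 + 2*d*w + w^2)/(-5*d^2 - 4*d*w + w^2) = (7*d + w)/(d + w)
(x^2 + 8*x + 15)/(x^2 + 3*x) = (x + 5)/x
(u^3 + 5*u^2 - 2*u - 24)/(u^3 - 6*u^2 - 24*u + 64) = (u + 3)/(u - 8)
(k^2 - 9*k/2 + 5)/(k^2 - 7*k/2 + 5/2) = (k - 2)/(k - 1)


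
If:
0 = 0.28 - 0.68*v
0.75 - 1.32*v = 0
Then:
No Solution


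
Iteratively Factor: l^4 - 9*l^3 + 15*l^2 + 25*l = (l + 1)*(l^3 - 10*l^2 + 25*l) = (l - 5)*(l + 1)*(l^2 - 5*l) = (l - 5)^2*(l + 1)*(l)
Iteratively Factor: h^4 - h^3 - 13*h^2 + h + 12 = (h - 4)*(h^3 + 3*h^2 - h - 3) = (h - 4)*(h - 1)*(h^2 + 4*h + 3) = (h - 4)*(h - 1)*(h + 3)*(h + 1)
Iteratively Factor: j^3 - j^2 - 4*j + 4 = (j - 1)*(j^2 - 4) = (j - 1)*(j + 2)*(j - 2)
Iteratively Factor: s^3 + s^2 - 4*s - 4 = (s + 1)*(s^2 - 4) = (s + 1)*(s + 2)*(s - 2)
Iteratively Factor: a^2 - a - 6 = (a - 3)*(a + 2)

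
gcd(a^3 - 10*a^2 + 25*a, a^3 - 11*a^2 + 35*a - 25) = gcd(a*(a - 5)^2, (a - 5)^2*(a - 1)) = a^2 - 10*a + 25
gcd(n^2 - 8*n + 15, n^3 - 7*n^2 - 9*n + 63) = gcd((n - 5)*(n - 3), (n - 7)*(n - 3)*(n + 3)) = n - 3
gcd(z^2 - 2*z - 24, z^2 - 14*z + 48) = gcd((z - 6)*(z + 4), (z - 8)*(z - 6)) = z - 6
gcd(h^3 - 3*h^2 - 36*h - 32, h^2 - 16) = h + 4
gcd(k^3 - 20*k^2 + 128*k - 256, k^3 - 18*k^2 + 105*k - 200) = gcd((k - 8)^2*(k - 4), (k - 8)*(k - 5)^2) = k - 8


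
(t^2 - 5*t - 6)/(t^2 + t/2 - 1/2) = 2*(t - 6)/(2*t - 1)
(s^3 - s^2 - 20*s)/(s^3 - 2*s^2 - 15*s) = (s + 4)/(s + 3)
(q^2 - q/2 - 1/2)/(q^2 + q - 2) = (q + 1/2)/(q + 2)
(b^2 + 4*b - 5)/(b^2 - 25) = (b - 1)/(b - 5)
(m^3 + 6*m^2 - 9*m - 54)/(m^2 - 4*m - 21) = (m^2 + 3*m - 18)/(m - 7)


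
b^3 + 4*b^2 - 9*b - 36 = (b - 3)*(b + 3)*(b + 4)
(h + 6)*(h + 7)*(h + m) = h^3 + h^2*m + 13*h^2 + 13*h*m + 42*h + 42*m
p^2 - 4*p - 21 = (p - 7)*(p + 3)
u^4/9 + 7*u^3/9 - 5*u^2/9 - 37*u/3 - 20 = (u/3 + 1)^2*(u - 4)*(u + 5)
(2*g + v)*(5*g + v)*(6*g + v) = 60*g^3 + 52*g^2*v + 13*g*v^2 + v^3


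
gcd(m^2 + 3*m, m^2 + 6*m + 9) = m + 3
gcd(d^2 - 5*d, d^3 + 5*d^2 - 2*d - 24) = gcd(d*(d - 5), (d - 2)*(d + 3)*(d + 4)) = 1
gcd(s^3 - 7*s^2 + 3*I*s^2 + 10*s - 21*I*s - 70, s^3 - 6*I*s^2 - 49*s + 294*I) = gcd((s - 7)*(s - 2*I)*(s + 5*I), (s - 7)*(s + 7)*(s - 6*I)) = s - 7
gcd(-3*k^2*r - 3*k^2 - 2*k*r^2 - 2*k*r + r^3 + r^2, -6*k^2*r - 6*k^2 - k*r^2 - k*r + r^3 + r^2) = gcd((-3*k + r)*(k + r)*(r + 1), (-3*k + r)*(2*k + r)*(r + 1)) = -3*k*r - 3*k + r^2 + r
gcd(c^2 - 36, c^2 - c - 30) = c - 6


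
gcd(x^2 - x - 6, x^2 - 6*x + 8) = 1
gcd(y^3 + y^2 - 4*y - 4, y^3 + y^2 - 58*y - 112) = y + 2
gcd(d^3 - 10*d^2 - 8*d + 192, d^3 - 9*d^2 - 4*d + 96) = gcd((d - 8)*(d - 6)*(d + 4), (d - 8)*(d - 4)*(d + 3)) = d - 8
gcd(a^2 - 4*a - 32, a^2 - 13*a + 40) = a - 8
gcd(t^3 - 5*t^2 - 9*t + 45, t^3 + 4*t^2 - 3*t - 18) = t + 3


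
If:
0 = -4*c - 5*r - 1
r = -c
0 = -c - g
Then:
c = 1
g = -1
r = -1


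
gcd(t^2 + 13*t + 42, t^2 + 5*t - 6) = t + 6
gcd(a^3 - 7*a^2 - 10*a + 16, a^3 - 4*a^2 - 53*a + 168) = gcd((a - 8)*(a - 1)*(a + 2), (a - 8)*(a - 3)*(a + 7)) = a - 8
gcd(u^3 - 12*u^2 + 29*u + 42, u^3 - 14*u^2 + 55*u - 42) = u^2 - 13*u + 42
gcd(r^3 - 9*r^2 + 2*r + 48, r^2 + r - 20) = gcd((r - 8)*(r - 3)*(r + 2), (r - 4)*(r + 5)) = 1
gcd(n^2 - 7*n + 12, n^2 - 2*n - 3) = n - 3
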